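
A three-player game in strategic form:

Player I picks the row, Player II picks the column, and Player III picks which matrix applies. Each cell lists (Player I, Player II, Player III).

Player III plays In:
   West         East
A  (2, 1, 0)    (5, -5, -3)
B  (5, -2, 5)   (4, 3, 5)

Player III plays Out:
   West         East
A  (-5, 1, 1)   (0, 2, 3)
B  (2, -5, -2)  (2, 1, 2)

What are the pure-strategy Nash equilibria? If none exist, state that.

No pure-strategy Nash equilibrium.

(A, West, In): Player I can switch to B (2 → 5). Not NE.
(A, West, Out): Player I can switch to B (-5 → 2). Not NE.
(A, East, In): Player II can switch to West (-5 → 1). Not NE.
(A, East, Out): Player I can switch to B (0 → 2). Not NE.
(B, West, In): Player II can switch to East (-2 → 3). Not NE.
(B, West, Out): Player II can switch to East (-5 → 1). Not NE.
(B, East, In): Player I can switch to A (4 → 5). Not NE.
(B, East, Out): Player III can switch to In (2 → 5). Not NE.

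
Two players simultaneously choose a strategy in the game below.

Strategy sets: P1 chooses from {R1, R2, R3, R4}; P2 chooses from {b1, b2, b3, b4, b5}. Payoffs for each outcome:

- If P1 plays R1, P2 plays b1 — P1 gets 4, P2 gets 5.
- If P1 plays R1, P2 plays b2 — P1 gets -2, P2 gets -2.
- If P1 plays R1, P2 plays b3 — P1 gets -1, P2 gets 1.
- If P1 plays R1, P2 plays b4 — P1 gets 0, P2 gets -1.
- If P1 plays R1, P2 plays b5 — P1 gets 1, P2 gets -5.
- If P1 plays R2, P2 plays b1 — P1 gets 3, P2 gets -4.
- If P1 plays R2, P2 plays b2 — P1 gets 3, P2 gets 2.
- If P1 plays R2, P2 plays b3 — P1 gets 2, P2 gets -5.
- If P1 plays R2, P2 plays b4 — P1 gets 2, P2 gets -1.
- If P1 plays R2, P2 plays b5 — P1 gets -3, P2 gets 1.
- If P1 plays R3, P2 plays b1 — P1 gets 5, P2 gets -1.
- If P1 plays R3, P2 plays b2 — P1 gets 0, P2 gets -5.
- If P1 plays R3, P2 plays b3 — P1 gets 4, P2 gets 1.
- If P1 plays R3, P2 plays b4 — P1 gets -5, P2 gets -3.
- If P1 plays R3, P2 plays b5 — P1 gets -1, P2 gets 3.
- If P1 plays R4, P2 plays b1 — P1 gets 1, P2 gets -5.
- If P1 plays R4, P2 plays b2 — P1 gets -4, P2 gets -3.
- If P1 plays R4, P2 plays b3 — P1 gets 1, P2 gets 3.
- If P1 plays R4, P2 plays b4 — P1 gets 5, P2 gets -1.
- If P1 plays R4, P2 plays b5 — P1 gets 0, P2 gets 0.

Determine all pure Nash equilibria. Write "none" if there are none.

For each player, find the best response to each opponent profile; mutual best responses are the pure NE.
P1 against b1: payoffs 4, 3, 5, 1 → best response R3.
P1 against b2: payoffs -2, 3, 0, -4 → best response R2.
P1 against b3: payoffs -1, 2, 4, 1 → best response R3.
P1 against b4: payoffs 0, 2, -5, 5 → best response R4.
P1 against b5: payoffs 1, -3, -1, 0 → best response R1.
P2 against R1: payoffs 5, -2, 1, -1, -5 → best response b1.
P2 against R2: payoffs -4, 2, -5, -1, 1 → best response b2.
P2 against R3: payoffs -1, -5, 1, -3, 3 → best response b5.
P2 against R4: payoffs -5, -3, 3, -1, 0 → best response b3.
Mutual best responses: (R2, b2).

(R2, b2)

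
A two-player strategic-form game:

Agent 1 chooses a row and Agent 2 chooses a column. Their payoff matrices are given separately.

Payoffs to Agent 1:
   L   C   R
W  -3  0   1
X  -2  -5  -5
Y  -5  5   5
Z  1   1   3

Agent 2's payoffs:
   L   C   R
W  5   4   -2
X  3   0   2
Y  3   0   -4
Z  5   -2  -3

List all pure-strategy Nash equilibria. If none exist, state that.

Check each profile: it is a Nash equilibrium iff no player can strictly gain by switching unilaterally.
(W, L): Agent 1 can switch to X (-3 → -2). Not NE.
(W, C): Agent 1 can switch to Y (0 → 5). Not NE.
(W, R): Agent 1 can switch to Y (1 → 5). Not NE.
(X, L): Agent 1 can switch to Z (-2 → 1). Not NE.
(X, C): Agent 1 can switch to W (-5 → 0). Not NE.
(X, R): Agent 1 can switch to W (-5 → 1). Not NE.
(Y, L): Agent 1 can switch to W (-5 → -3). Not NE.
(Y, C): Agent 2 can switch to L (0 → 3). Not NE.
(Z, L): Agent 1 gets 1, best alternative -2; Agent 2 gets 5, best alternative -2. No profitable deviation — NE.
(The remaining 3 profiles each have a profitable deviation by the same check.)

Pure NE: (Z, L)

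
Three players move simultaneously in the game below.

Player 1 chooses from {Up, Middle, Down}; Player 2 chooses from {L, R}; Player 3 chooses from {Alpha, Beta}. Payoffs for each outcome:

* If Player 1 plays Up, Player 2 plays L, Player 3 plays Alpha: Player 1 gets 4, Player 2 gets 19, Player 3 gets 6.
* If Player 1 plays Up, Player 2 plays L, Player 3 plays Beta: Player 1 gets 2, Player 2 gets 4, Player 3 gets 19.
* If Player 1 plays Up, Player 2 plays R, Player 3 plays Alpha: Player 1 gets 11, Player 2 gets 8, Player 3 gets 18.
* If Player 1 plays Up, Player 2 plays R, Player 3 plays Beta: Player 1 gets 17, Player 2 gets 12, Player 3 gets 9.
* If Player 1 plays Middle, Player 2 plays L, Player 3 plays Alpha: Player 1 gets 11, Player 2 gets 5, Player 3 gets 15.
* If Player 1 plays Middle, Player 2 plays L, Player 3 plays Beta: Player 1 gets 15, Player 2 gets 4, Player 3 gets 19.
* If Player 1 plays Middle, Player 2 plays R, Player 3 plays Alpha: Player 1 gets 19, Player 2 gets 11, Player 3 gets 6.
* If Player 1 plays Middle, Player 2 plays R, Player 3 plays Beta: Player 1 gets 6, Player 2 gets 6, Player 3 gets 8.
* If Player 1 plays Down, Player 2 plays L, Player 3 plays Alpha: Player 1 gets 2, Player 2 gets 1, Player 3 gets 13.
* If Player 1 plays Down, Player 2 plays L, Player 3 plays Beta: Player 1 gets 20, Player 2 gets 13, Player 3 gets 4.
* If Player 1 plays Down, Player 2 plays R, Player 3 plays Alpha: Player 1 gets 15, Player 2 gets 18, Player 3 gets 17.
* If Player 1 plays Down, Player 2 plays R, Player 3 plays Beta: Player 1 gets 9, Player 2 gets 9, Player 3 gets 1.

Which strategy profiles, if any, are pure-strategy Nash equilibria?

Player 1 against (L, Alpha): payoffs 4, 11, 2 → best response Middle.
Player 1 against (L, Beta): payoffs 2, 15, 20 → best response Down.
Player 1 against (R, Alpha): payoffs 11, 19, 15 → best response Middle.
Player 1 against (R, Beta): payoffs 17, 6, 9 → best response Up.
Player 2 against (Up, Alpha): payoffs 19, 8 → best response L.
Player 2 against (Up, Beta): payoffs 4, 12 → best response R.
Player 2 against (Middle, Alpha): payoffs 5, 11 → best response R.
Player 2 against (Middle, Beta): payoffs 4, 6 → best response R.
Player 2 against (Down, Alpha): payoffs 1, 18 → best response R.
Player 2 against (Down, Beta): payoffs 13, 9 → best response L.
Player 3 against (Up, L): payoffs 6, 19 → best response Beta.
Player 3 against (Up, R): payoffs 18, 9 → best response Alpha.
Player 3 against (Middle, L): payoffs 15, 19 → best response Beta.
Player 3 against (Middle, R): payoffs 6, 8 → best response Beta.
Player 3 against (Down, L): payoffs 13, 4 → best response Alpha.
Player 3 against (Down, R): payoffs 17, 1 → best response Alpha.
No profile is a mutual best response for all players.

This game has no pure Nash equilibrium.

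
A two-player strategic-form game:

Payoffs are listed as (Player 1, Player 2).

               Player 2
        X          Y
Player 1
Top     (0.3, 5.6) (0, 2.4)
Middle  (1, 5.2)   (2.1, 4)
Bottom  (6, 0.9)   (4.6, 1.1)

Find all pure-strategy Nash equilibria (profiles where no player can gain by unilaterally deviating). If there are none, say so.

The unique pure-strategy Nash equilibrium is (Bottom, Y).

(Top, X): Player 1 can switch to Middle (0.3 → 1). Not NE.
(Top, Y): Player 1 can switch to Middle (0 → 2.1). Not NE.
(Middle, X): Player 1 can switch to Bottom (1 → 6). Not NE.
(Middle, Y): Player 1 can switch to Bottom (2.1 → 4.6). Not NE.
(Bottom, X): Player 2 can switch to Y (0.9 → 1.1). Not NE.
(Bottom, Y): Player 1 gets 4.6, best alternative 2.1; Player 2 gets 1.1, best alternative 0.9. No profitable deviation — NE.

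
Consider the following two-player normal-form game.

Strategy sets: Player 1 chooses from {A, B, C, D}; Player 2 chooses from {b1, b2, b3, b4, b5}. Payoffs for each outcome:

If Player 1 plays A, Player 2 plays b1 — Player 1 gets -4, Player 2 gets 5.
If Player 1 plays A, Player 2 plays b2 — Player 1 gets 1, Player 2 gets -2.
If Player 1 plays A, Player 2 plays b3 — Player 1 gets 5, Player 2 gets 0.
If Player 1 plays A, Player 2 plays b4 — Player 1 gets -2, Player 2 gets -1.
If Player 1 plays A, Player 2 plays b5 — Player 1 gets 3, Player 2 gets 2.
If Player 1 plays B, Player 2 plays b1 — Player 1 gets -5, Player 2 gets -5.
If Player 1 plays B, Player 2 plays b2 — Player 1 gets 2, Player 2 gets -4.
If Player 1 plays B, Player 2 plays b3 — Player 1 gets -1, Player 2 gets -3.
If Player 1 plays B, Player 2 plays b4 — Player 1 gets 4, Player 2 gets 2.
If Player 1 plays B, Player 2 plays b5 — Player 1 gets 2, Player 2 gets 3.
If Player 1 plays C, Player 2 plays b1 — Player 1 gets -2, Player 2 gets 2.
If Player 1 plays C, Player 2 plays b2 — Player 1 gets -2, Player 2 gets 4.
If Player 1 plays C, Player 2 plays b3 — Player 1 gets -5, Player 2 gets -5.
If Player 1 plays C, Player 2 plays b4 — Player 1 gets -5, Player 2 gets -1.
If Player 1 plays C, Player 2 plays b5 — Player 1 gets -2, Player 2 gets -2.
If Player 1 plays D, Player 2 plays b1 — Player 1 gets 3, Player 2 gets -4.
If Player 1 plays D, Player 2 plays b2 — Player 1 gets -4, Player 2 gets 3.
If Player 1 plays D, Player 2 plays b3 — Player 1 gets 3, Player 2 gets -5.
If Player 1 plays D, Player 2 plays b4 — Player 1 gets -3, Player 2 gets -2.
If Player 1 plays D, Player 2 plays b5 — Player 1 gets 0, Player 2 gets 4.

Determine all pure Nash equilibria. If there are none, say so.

Player 1 against b1: payoffs -4, -5, -2, 3 → best response D.
Player 1 against b2: payoffs 1, 2, -2, -4 → best response B.
Player 1 against b3: payoffs 5, -1, -5, 3 → best response A.
Player 1 against b4: payoffs -2, 4, -5, -3 → best response B.
Player 1 against b5: payoffs 3, 2, -2, 0 → best response A.
Player 2 against A: payoffs 5, -2, 0, -1, 2 → best response b1.
Player 2 against B: payoffs -5, -4, -3, 2, 3 → best response b5.
Player 2 against C: payoffs 2, 4, -5, -1, -2 → best response b2.
Player 2 against D: payoffs -4, 3, -5, -2, 4 → best response b5.
No profile is a mutual best response for all players.

This game has no pure Nash equilibrium.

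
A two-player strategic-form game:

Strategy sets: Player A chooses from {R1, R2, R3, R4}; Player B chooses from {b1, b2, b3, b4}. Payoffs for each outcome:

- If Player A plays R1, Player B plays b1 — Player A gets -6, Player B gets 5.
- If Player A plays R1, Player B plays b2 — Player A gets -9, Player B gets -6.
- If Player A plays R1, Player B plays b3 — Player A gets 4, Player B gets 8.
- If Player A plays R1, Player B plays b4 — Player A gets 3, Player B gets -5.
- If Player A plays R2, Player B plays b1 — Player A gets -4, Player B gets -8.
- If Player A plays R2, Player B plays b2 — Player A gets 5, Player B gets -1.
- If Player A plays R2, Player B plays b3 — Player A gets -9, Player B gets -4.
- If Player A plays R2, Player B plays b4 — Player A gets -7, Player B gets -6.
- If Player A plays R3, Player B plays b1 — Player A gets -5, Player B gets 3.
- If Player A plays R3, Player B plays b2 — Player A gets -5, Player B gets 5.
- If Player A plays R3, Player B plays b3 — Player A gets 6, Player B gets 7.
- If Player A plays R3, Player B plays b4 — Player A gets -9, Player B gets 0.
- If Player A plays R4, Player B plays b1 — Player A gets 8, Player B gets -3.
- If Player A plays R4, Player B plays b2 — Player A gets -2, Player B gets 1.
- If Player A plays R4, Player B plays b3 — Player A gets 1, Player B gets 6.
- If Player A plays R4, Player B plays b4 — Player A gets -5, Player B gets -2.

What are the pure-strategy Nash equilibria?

(R2, b2) and (R3, b3)

For each player, find the best response to each opponent profile; mutual best responses are the pure NE.
Player A against b1: payoffs -6, -4, -5, 8 → best response R4.
Player A against b2: payoffs -9, 5, -5, -2 → best response R2.
Player A against b3: payoffs 4, -9, 6, 1 → best response R3.
Player A against b4: payoffs 3, -7, -9, -5 → best response R1.
Player B against R1: payoffs 5, -6, 8, -5 → best response b3.
Player B against R2: payoffs -8, -1, -4, -6 → best response b2.
Player B against R3: payoffs 3, 5, 7, 0 → best response b3.
Player B against R4: payoffs -3, 1, 6, -2 → best response b3.
Mutual best responses: (R2, b2); (R3, b3).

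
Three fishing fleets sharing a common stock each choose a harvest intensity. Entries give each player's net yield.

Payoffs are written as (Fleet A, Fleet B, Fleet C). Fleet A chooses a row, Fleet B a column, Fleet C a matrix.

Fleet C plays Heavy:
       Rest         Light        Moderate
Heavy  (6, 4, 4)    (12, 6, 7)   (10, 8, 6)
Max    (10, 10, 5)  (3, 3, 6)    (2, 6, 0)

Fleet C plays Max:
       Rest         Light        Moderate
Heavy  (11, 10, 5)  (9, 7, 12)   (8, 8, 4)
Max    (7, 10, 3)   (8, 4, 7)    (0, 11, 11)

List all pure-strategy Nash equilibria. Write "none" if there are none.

(Heavy, Rest, Max) and (Heavy, Moderate, Heavy) and (Max, Rest, Heavy)

Fleet A against (Rest, Heavy): payoffs 6, 10 → best response Max.
Fleet A against (Rest, Max): payoffs 11, 7 → best response Heavy.
Fleet A against (Light, Heavy): payoffs 12, 3 → best response Heavy.
Fleet A against (Light, Max): payoffs 9, 8 → best response Heavy.
Fleet A against (Moderate, Heavy): payoffs 10, 2 → best response Heavy.
Fleet A against (Moderate, Max): payoffs 8, 0 → best response Heavy.
Fleet B against (Heavy, Heavy): payoffs 4, 6, 8 → best response Moderate.
Fleet B against (Heavy, Max): payoffs 10, 7, 8 → best response Rest.
Fleet B against (Max, Heavy): payoffs 10, 3, 6 → best response Rest.
Fleet B against (Max, Max): payoffs 10, 4, 11 → best response Moderate.
Fleet C against (Heavy, Rest): payoffs 4, 5 → best response Max.
Fleet C against (Heavy, Light): payoffs 7, 12 → best response Max.
Fleet C against (Heavy, Moderate): payoffs 6, 4 → best response Heavy.
Fleet C against (Max, Rest): payoffs 5, 3 → best response Heavy.
Fleet C against (Max, Light): payoffs 6, 7 → best response Max.
Fleet C against (Max, Moderate): payoffs 0, 11 → best response Max.
Mutual best responses: (Heavy, Rest, Max); (Heavy, Moderate, Heavy); (Max, Rest, Heavy).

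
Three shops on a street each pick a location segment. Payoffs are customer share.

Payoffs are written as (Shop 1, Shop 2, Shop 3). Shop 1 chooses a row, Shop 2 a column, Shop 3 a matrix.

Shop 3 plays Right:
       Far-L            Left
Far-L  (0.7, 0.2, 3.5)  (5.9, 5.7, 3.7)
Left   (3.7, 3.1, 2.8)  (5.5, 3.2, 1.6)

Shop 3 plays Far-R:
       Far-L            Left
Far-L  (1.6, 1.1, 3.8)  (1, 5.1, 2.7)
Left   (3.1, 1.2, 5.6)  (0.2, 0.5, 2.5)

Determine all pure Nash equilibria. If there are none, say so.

Pure-strategy Nash equilibria: (Far-L, Left, Right); (Left, Far-L, Far-R)

(Far-L, Far-L, Right): Shop 1 can switch to Left (0.7 → 3.7). Not NE.
(Far-L, Far-L, Far-R): Shop 1 can switch to Left (1.6 → 3.1). Not NE.
(Far-L, Left, Right): Shop 1 gets 5.9, best alternative 5.5; Shop 2 gets 5.7, best alternative 0.2; Shop 3 gets 3.7, best alternative 2.7. No profitable deviation — NE.
(Far-L, Left, Far-R): Shop 3 can switch to Right (2.7 → 3.7). Not NE.
(Left, Far-L, Right): Shop 2 can switch to Left (3.1 → 3.2). Not NE.
(Left, Far-L, Far-R): Shop 1 gets 3.1, best alternative 1.6; Shop 2 gets 1.2, best alternative 0.5; Shop 3 gets 5.6, best alternative 2.8. No profitable deviation — NE.
(Left, Left, Right): Shop 1 can switch to Far-L (5.5 → 5.9). Not NE.
(Left, Left, Far-R): Shop 1 can switch to Far-L (0.2 → 1). Not NE.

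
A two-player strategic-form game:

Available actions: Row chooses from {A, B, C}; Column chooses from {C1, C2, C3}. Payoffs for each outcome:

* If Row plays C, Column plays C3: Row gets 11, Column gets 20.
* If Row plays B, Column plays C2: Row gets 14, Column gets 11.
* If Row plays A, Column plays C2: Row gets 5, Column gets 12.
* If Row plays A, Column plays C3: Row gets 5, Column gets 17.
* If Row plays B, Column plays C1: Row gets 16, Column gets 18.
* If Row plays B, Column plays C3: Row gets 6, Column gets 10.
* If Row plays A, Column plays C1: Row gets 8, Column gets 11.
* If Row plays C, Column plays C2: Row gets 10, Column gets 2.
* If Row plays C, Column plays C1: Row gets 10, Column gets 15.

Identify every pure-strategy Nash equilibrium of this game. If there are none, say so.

For each strategy profile, look for a profitable unilateral deviation.
(A, C1): Row can switch to B (8 → 16). Not NE.
(A, C2): Row can switch to B (5 → 14). Not NE.
(A, C3): Row can switch to B (5 → 6). Not NE.
(B, C1): Row gets 16, best alternative 10; Column gets 18, best alternative 11. No profitable deviation — NE.
(B, C2): Column can switch to C1 (11 → 18). Not NE.
(B, C3): Row can switch to C (6 → 11). Not NE.
(C, C1): Row can switch to B (10 → 16). Not NE.
(C, C2): Row can switch to B (10 → 14). Not NE.
(C, C3): Row gets 11, best alternative 6; Column gets 20, best alternative 15. No profitable deviation — NE.

The pure Nash equilibria are (B, C1), (C, C3).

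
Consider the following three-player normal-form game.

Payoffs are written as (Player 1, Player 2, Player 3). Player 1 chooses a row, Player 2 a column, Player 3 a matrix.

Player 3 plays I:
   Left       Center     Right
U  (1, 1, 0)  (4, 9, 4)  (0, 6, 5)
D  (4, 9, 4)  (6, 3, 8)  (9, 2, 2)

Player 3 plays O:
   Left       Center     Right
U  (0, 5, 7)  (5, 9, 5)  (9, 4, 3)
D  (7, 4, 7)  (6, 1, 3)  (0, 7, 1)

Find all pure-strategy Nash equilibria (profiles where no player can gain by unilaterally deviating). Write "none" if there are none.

No pure-strategy Nash equilibrium.

(U, Left, I): Player 1 can switch to D (1 → 4). Not NE.
(U, Left, O): Player 1 can switch to D (0 → 7). Not NE.
(U, Center, I): Player 1 can switch to D (4 → 6). Not NE.
(U, Center, O): Player 1 can switch to D (5 → 6). Not NE.
(U, Right, I): Player 1 can switch to D (0 → 9). Not NE.
(U, Right, O): Player 2 can switch to Left (4 → 5). Not NE.
(D, Left, I): Player 3 can switch to O (4 → 7). Not NE.
(D, Left, O): Player 2 can switch to Right (4 → 7). Not NE.
(D, Center, I): Player 2 can switch to Left (3 → 9). Not NE.
(D, Center, O): Player 2 can switch to Left (1 → 4). Not NE.
(The remaining 2 profiles each have a profitable deviation by the same check.)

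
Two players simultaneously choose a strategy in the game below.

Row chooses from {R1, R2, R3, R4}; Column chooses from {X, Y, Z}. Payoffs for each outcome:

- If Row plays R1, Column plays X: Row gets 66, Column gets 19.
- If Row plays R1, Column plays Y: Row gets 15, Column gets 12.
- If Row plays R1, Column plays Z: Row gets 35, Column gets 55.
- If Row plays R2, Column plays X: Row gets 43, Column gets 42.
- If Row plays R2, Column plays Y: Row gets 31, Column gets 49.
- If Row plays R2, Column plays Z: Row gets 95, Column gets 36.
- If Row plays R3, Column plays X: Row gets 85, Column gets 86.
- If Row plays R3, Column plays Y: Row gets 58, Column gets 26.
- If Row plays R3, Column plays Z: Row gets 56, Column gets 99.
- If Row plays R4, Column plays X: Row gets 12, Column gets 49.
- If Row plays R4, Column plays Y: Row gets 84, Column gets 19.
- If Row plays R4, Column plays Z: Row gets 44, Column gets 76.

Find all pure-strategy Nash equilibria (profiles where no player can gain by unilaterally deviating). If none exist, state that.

For each strategy profile, look for a profitable unilateral deviation.
(R1, X): Row can switch to R3 (66 → 85). Not NE.
(R1, Y): Row can switch to R2 (15 → 31). Not NE.
(R1, Z): Row can switch to R2 (35 → 95). Not NE.
(R2, X): Row can switch to R1 (43 → 66). Not NE.
(R2, Y): Row can switch to R3 (31 → 58). Not NE.
(R2, Z): Column can switch to X (36 → 42). Not NE.
(R3, X): Column can switch to Z (86 → 99). Not NE.
(R3, Y): Row can switch to R4 (58 → 84). Not NE.
(R3, Z): Row can switch to R2 (56 → 95). Not NE.
(R4, X): Row can switch to R1 (12 → 66). Not NE.
(R4, Y): Column can switch to X (19 → 49). Not NE.
(R4, Z): Row can switch to R2 (44 → 95). Not NE.

No pure-strategy Nash equilibrium.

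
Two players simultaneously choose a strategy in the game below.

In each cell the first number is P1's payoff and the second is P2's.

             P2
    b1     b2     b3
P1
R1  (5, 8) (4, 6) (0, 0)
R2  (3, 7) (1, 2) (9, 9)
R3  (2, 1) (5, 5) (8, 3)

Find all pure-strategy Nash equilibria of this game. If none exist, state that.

P1 against b1: payoffs 5, 3, 2 → best response R1.
P1 against b2: payoffs 4, 1, 5 → best response R3.
P1 against b3: payoffs 0, 9, 8 → best response R2.
P2 against R1: payoffs 8, 6, 0 → best response b1.
P2 against R2: payoffs 7, 2, 9 → best response b3.
P2 against R3: payoffs 1, 5, 3 → best response b2.
Mutual best responses: (R1, b1); (R2, b3); (R3, b2).

The pure Nash equilibria are (R1, b1) and (R2, b3) and (R3, b2).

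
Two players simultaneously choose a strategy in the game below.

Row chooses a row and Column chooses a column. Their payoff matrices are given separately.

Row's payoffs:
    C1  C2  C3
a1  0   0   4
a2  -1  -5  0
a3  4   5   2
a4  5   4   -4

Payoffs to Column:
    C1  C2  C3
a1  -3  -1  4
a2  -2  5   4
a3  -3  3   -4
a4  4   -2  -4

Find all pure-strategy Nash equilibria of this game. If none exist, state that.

(a1, C1): Row can switch to a3 (0 → 4). Not NE.
(a1, C2): Row can switch to a3 (0 → 5). Not NE.
(a1, C3): Row gets 4, best alternative 2; Column gets 4, best alternative -1. No profitable deviation — NE.
(a2, C1): Row can switch to a1 (-1 → 0). Not NE.
(a2, C2): Row can switch to a1 (-5 → 0). Not NE.
(a2, C3): Row can switch to a1 (0 → 4). Not NE.
(a3, C1): Row can switch to a4 (4 → 5). Not NE.
(a3, C2): Row gets 5, best alternative 4; Column gets 3, best alternative -3. No profitable deviation — NE.
(a3, C3): Row can switch to a1 (2 → 4). Not NE.
(a4, C1): Row gets 5, best alternative 4; Column gets 4, best alternative -2. No profitable deviation — NE.
(a4, C2): Row can switch to a3 (4 → 5). Not NE.
(a4, C3): Row can switch to a1 (-4 → 4). Not NE.

The pure Nash equilibria are (a1, C3), (a3, C2), (a4, C1).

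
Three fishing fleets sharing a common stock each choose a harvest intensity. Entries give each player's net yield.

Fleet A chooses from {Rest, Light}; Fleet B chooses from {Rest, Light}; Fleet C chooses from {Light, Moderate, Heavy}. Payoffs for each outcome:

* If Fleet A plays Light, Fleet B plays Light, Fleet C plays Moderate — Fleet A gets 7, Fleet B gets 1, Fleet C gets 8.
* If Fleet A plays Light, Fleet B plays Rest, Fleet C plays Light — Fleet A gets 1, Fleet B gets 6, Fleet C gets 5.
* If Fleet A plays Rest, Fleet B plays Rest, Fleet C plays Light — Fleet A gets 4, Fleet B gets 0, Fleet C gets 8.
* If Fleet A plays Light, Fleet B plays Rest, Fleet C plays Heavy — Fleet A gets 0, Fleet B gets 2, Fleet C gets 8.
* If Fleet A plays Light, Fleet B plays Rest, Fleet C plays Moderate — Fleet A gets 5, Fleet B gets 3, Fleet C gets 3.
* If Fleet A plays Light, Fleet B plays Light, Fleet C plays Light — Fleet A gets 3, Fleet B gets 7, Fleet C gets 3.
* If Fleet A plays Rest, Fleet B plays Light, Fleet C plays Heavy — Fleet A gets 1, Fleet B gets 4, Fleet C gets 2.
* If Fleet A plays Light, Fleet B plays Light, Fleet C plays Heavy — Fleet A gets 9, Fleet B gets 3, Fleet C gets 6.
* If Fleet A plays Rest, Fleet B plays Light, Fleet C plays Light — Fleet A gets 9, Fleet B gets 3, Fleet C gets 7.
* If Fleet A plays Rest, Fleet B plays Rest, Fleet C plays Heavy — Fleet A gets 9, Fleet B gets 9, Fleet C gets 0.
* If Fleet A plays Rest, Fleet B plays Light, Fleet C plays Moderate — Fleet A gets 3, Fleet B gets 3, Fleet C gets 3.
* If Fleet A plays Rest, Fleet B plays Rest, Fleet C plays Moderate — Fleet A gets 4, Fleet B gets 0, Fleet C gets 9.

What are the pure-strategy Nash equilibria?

(Rest, Rest, Light): Fleet B can switch to Light (0 → 3). Not NE.
(Rest, Rest, Moderate): Fleet A can switch to Light (4 → 5). Not NE.
(Rest, Rest, Heavy): Fleet C can switch to Light (0 → 8). Not NE.
(Rest, Light, Light): Fleet A gets 9, best alternative 3; Fleet B gets 3, best alternative 0; Fleet C gets 7, best alternative 3. No profitable deviation — NE.
(Rest, Light, Moderate): Fleet A can switch to Light (3 → 7). Not NE.
(Rest, Light, Heavy): Fleet A can switch to Light (1 → 9). Not NE.
(Light, Rest, Light): Fleet A can switch to Rest (1 → 4). Not NE.
(Light, Rest, Moderate): Fleet C can switch to Light (3 → 5). Not NE.
(Light, Rest, Heavy): Fleet A can switch to Rest (0 → 9). Not NE.
(The remaining 3 profiles each have a profitable deviation by the same check.)

The unique pure-strategy Nash equilibrium is (Rest, Light, Light).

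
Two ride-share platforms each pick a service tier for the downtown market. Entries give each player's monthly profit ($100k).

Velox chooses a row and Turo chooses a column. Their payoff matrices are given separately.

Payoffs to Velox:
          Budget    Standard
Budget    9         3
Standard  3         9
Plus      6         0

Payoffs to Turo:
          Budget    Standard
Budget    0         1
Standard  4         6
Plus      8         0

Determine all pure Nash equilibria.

The unique pure-strategy Nash equilibrium is (Standard, Standard).

(Budget, Budget): Turo can switch to Standard (0 → 1). Not NE.
(Budget, Standard): Velox can switch to Standard (3 → 9). Not NE.
(Standard, Budget): Velox can switch to Budget (3 → 9). Not NE.
(Standard, Standard): Velox gets 9, best alternative 3; Turo gets 6, best alternative 4. No profitable deviation — NE.
(Plus, Budget): Velox can switch to Budget (6 → 9). Not NE.
(Plus, Standard): Velox can switch to Budget (0 → 3). Not NE.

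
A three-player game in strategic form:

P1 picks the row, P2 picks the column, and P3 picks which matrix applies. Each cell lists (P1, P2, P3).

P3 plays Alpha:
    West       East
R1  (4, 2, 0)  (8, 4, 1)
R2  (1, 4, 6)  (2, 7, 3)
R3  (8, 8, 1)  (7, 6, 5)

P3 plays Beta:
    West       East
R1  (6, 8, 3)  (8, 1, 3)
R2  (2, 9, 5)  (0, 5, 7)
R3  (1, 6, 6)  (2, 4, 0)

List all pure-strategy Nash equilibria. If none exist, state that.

For each strategy profile, look for a profitable unilateral deviation.
(R1, West, Alpha): P1 can switch to R3 (4 → 8). Not NE.
(R1, West, Beta): P1 gets 6, best alternative 2; P2 gets 8, best alternative 1; P3 gets 3, best alternative 0. No profitable deviation — NE.
(R1, East, Alpha): P3 can switch to Beta (1 → 3). Not NE.
(R1, East, Beta): P2 can switch to West (1 → 8). Not NE.
(R2, West, Alpha): P1 can switch to R1 (1 → 4). Not NE.
(R2, West, Beta): P1 can switch to R1 (2 → 6). Not NE.
(R2, East, Alpha): P1 can switch to R1 (2 → 8). Not NE.
(R2, East, Beta): P1 can switch to R1 (0 → 8). Not NE.
(R3, West, Alpha): P3 can switch to Beta (1 → 6). Not NE.
(R3, West, Beta): P1 can switch to R1 (1 → 6). Not NE.
(R3, East, Alpha): P1 can switch to R1 (7 → 8). Not NE.
(R3, East, Beta): P1 can switch to R1 (2 → 8). Not NE.

The unique pure-strategy Nash equilibrium is (R1, West, Beta).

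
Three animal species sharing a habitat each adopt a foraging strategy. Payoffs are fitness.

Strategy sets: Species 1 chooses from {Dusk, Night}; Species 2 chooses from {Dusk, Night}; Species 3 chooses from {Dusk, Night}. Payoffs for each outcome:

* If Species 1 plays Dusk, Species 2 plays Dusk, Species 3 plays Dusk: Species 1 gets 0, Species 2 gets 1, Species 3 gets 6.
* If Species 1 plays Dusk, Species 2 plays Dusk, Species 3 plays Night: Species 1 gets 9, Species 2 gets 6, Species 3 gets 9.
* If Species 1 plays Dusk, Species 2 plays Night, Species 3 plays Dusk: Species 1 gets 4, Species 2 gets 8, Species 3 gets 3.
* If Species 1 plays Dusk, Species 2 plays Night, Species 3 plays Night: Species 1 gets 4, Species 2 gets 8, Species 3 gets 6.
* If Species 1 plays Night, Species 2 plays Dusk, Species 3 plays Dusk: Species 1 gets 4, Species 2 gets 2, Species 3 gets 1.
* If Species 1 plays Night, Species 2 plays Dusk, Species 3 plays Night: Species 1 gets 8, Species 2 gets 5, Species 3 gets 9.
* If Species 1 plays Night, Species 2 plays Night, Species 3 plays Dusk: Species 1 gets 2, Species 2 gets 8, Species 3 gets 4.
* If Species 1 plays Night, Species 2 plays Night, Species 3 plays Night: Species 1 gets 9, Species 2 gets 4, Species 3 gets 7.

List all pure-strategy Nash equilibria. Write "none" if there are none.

(Dusk, Dusk, Dusk): Species 1 can switch to Night (0 → 4). Not NE.
(Dusk, Dusk, Night): Species 2 can switch to Night (6 → 8). Not NE.
(Dusk, Night, Dusk): Species 3 can switch to Night (3 → 6). Not NE.
(Dusk, Night, Night): Species 1 can switch to Night (4 → 9). Not NE.
(Night, Dusk, Dusk): Species 2 can switch to Night (2 → 8). Not NE.
(Night, Dusk, Night): Species 1 can switch to Dusk (8 → 9). Not NE.
(Night, Night, Dusk): Species 1 can switch to Dusk (2 → 4). Not NE.
(Night, Night, Night): Species 2 can switch to Dusk (4 → 5). Not NE.

none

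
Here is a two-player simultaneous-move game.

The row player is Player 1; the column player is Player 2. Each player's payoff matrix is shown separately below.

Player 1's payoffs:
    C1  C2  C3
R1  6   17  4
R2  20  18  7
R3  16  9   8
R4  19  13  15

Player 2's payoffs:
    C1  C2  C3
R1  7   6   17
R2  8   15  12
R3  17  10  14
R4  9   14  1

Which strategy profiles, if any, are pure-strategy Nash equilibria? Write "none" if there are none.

(R1, C1): Player 1 can switch to R2 (6 → 20). Not NE.
(R1, C2): Player 1 can switch to R2 (17 → 18). Not NE.
(R1, C3): Player 1 can switch to R2 (4 → 7). Not NE.
(R2, C1): Player 2 can switch to C2 (8 → 15). Not NE.
(R2, C2): Player 1 gets 18, best alternative 17; Player 2 gets 15, best alternative 12. No profitable deviation — NE.
(R2, C3): Player 1 can switch to R3 (7 → 8). Not NE.
(R3, C1): Player 1 can switch to R2 (16 → 20). Not NE.
(R3, C2): Player 1 can switch to R1 (9 → 17). Not NE.
(R3, C3): Player 1 can switch to R4 (8 → 15). Not NE.
(The remaining 3 profiles each have a profitable deviation by the same check.)

(R2, C2)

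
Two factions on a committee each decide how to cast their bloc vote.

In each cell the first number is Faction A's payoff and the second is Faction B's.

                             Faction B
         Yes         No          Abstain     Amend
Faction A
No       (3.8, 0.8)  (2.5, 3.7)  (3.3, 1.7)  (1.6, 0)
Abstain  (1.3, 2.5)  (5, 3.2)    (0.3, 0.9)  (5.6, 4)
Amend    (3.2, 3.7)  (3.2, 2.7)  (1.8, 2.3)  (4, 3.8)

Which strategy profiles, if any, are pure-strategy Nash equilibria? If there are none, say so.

The unique pure-strategy Nash equilibrium is (Abstain, Amend).

Check each profile: it is a Nash equilibrium iff no player can strictly gain by switching unilaterally.
(No, Yes): Faction B can switch to No (0.8 → 3.7). Not NE.
(No, No): Faction A can switch to Abstain (2.5 → 5). Not NE.
(No, Abstain): Faction B can switch to No (1.7 → 3.7). Not NE.
(No, Amend): Faction A can switch to Abstain (1.6 → 5.6). Not NE.
(Abstain, Yes): Faction A can switch to No (1.3 → 3.8). Not NE.
(Abstain, No): Faction B can switch to Amend (3.2 → 4). Not NE.
(Abstain, Abstain): Faction A can switch to No (0.3 → 3.3). Not NE.
(Abstain, Amend): Faction A gets 5.6, best alternative 4; Faction B gets 4, best alternative 3.2. No profitable deviation — NE.
(Amend, Yes): Faction A can switch to No (3.2 → 3.8). Not NE.
(Amend, No): Faction A can switch to Abstain (3.2 → 5). Not NE.
(Amend, Abstain): Faction A can switch to No (1.8 → 3.3). Not NE.
(Amend, Amend): Faction A can switch to Abstain (4 → 5.6). Not NE.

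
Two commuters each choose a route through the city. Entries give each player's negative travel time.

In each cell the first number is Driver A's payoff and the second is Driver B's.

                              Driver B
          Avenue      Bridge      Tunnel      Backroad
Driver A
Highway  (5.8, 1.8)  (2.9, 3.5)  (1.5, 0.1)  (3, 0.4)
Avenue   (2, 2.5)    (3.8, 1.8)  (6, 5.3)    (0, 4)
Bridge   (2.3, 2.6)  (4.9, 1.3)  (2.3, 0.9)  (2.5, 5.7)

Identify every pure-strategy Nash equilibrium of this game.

(Avenue, Tunnel)

Driver A against Avenue: payoffs 5.8, 2, 2.3 → best response Highway.
Driver A against Bridge: payoffs 2.9, 3.8, 4.9 → best response Bridge.
Driver A against Tunnel: payoffs 1.5, 6, 2.3 → best response Avenue.
Driver A against Backroad: payoffs 3, 0, 2.5 → best response Highway.
Driver B against Highway: payoffs 1.8, 3.5, 0.1, 0.4 → best response Bridge.
Driver B against Avenue: payoffs 2.5, 1.8, 5.3, 4 → best response Tunnel.
Driver B against Bridge: payoffs 2.6, 1.3, 0.9, 5.7 → best response Backroad.
Mutual best responses: (Avenue, Tunnel).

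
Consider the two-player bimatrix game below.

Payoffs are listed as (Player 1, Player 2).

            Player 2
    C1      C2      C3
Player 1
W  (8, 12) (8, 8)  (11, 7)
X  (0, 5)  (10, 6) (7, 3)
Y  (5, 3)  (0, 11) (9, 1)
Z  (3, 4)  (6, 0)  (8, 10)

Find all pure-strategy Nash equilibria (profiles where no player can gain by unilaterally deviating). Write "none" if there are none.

(W, C1): Player 1 gets 8, best alternative 5; Player 2 gets 12, best alternative 8. No profitable deviation — NE.
(W, C2): Player 1 can switch to X (8 → 10). Not NE.
(W, C3): Player 2 can switch to C1 (7 → 12). Not NE.
(X, C1): Player 1 can switch to W (0 → 8). Not NE.
(X, C2): Player 1 gets 10, best alternative 8; Player 2 gets 6, best alternative 5. No profitable deviation — NE.
(X, C3): Player 1 can switch to W (7 → 11). Not NE.
(Y, C1): Player 1 can switch to W (5 → 8). Not NE.
(Y, C2): Player 1 can switch to W (0 → 8). Not NE.
(Y, C3): Player 1 can switch to W (9 → 11). Not NE.
(Z, C1): Player 1 can switch to W (3 → 8). Not NE.
(The remaining 2 profiles each have a profitable deviation by the same check.)

(W, C1); (X, C2)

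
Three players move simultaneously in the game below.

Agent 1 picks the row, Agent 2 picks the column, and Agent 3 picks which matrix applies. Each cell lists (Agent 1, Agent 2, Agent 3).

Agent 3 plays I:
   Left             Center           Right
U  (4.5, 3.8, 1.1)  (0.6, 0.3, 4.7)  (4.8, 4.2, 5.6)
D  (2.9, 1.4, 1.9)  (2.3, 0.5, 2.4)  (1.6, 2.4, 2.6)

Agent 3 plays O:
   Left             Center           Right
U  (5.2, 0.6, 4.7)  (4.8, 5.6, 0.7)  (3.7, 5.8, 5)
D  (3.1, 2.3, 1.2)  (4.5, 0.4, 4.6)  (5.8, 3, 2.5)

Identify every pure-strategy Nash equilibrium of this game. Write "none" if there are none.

(U, Left, I): Agent 2 can switch to Right (3.8 → 4.2). Not NE.
(U, Left, O): Agent 2 can switch to Center (0.6 → 5.6). Not NE.
(U, Center, I): Agent 1 can switch to D (0.6 → 2.3). Not NE.
(U, Center, O): Agent 2 can switch to Right (5.6 → 5.8). Not NE.
(U, Right, I): Agent 1 gets 4.8, best alternative 1.6; Agent 2 gets 4.2, best alternative 3.8; Agent 3 gets 5.6, best alternative 5. No profitable deviation — NE.
(U, Right, O): Agent 1 can switch to D (3.7 → 5.8). Not NE.
(D, Left, I): Agent 1 can switch to U (2.9 → 4.5). Not NE.
(D, Left, O): Agent 1 can switch to U (3.1 → 5.2). Not NE.
(D, Center, I): Agent 2 can switch to Left (0.5 → 1.4). Not NE.
(The remaining 3 profiles each have a profitable deviation by the same check.)

(U, Right, I)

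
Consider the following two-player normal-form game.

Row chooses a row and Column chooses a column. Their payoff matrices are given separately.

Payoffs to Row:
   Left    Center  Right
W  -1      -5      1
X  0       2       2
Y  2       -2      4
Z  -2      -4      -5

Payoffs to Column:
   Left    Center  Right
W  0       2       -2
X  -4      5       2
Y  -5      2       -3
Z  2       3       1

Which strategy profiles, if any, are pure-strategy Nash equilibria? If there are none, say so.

For each player, find the best response to each opponent profile; mutual best responses are the pure NE.
Row against Left: payoffs -1, 0, 2, -2 → best response Y.
Row against Center: payoffs -5, 2, -2, -4 → best response X.
Row against Right: payoffs 1, 2, 4, -5 → best response Y.
Column against W: payoffs 0, 2, -2 → best response Center.
Column against X: payoffs -4, 5, 2 → best response Center.
Column against Y: payoffs -5, 2, -3 → best response Center.
Column against Z: payoffs 2, 3, 1 → best response Center.
Mutual best responses: (X, Center).

The unique pure-strategy Nash equilibrium is (X, Center).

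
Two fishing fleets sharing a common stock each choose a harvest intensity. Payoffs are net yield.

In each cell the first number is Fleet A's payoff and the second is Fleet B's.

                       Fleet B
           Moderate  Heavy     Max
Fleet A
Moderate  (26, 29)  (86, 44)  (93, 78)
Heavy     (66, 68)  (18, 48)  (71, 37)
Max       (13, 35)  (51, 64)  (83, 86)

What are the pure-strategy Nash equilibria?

For each player, find the best response to each opponent profile; mutual best responses are the pure NE.
Fleet A against Moderate: payoffs 26, 66, 13 → best response Heavy.
Fleet A against Heavy: payoffs 86, 18, 51 → best response Moderate.
Fleet A against Max: payoffs 93, 71, 83 → best response Moderate.
Fleet B against Moderate: payoffs 29, 44, 78 → best response Max.
Fleet B against Heavy: payoffs 68, 48, 37 → best response Moderate.
Fleet B against Max: payoffs 35, 64, 86 → best response Max.
Mutual best responses: (Moderate, Max); (Heavy, Moderate).

The pure Nash equilibria are (Moderate, Max) and (Heavy, Moderate).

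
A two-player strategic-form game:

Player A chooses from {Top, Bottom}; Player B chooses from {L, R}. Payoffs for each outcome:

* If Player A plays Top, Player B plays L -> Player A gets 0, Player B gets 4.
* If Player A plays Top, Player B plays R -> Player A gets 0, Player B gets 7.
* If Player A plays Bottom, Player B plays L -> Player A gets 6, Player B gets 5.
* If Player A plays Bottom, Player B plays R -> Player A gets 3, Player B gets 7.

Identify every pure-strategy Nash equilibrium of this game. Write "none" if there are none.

Pure NE: (Bottom, R)

For each strategy profile, look for a profitable unilateral deviation.
(Top, L): Player A can switch to Bottom (0 → 6). Not NE.
(Top, R): Player A can switch to Bottom (0 → 3). Not NE.
(Bottom, L): Player B can switch to R (5 → 7). Not NE.
(Bottom, R): Player A gets 3, best alternative 0; Player B gets 7, best alternative 5. No profitable deviation — NE.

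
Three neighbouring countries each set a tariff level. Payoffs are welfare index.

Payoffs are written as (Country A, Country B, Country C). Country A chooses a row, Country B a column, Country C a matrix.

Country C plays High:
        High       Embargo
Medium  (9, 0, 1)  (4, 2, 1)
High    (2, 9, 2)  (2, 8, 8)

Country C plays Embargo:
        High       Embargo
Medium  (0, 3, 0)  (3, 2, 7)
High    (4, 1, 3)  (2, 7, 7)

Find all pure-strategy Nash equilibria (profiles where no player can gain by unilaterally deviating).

No pure-strategy Nash equilibrium.

Country A against (High, High): payoffs 9, 2 → best response Medium.
Country A against (High, Embargo): payoffs 0, 4 → best response High.
Country A against (Embargo, High): payoffs 4, 2 → best response Medium.
Country A against (Embargo, Embargo): payoffs 3, 2 → best response Medium.
Country B against (Medium, High): payoffs 0, 2 → best response Embargo.
Country B against (Medium, Embargo): payoffs 3, 2 → best response High.
Country B against (High, High): payoffs 9, 8 → best response High.
Country B against (High, Embargo): payoffs 1, 7 → best response Embargo.
Country C against (Medium, High): payoffs 1, 0 → best response High.
Country C against (Medium, Embargo): payoffs 1, 7 → best response Embargo.
Country C against (High, High): payoffs 2, 3 → best response Embargo.
Country C against (High, Embargo): payoffs 8, 7 → best response High.
No profile is a mutual best response for all players.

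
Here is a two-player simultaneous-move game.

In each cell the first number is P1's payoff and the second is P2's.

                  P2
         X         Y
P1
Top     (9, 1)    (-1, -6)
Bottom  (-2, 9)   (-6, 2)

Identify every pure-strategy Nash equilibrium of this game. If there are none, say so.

P1 against X: payoffs 9, -2 → best response Top.
P1 against Y: payoffs -1, -6 → best response Top.
P2 against Top: payoffs 1, -6 → best response X.
P2 against Bottom: payoffs 9, 2 → best response X.
Mutual best responses: (Top, X).

Pure NE: (Top, X)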